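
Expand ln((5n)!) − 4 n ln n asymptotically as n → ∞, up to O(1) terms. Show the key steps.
ln((5n)!) − 4 n ln n = n ln n + 5(ln 5 − 1) n + (1/2) ln(2π·5n) + O(1/n)

Stirling: ln((5n)!) = 5n ln(5n) − 5n + (1/2) ln(2π·5n) + O(1/n).
Expand 5n ln(5n) = 5n (ln n + ln 5) = 5n ln n + 5n ln 5.
Subtract 4n ln n: leading term is (5 − 4) n ln n = n ln n. The next term is 5n ln 5 − 5n = 5(ln 5 − 1) n. Then the (1/2) ln(2π·5n) correction.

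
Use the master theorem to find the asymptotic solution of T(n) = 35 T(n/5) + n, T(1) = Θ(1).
T(n) = Θ(n^(log_5 35))

Master theorem: compare f(n) = n to n^(log_5 35) where log_5 35 ≈ 2.209. Since 1 < log_5 35, we have f(n) = O(n^(log_5 35 − ε)) for some ε > 0 — Case 1. Hence T(n) = Θ(n^(log_5 35)).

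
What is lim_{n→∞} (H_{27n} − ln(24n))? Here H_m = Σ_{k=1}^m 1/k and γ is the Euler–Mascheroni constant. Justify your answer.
lim = ln(9/8) + γ

By Euler-Maclaurin, H_m = ln m + γ + O(1/m). So
  H_{27n} − ln(24n) = ln(27n) + γ − ln(24n) + O(1/n)
                       = ln(27/24) + γ + O(1/n).
Hence the limit is ln(27/24) + γ (= ln(9/8)).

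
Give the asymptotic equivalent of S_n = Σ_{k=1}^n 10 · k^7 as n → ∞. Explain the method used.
S_n ~ 5 · n^8 / 4

By integral comparison (Euler-Maclaurin), Σ_{k=1}^n 10 · k^7 = 10 · ∫_0^n x^7 dx + O(n^7) = 10 · n^8/8 = 5 · n^8 / 4 + O(n^7). (Equivalently, Faulhaber's formula gives the same leading term.)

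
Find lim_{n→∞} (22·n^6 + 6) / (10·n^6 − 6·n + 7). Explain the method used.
lim = 22/10 = 11/5

For large n the leading n^6 terms dominate both numerator and denominator. Dividing top and bottom by n^6, every other term tends to 0, leaving 22/10 = 11/5.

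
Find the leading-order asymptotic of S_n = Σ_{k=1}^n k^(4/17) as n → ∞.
S_n ~ (17/21) · n^(21/17)

Integral comparison: Σ_{k=1}^n k^(4/17) = ∫_0^n x^(4/17) dx + O(n^(4/17)). The integral is n^(1 + 4/17) / (1 + 4/17) = n^((4+17)/17) / ((4+17)/17) = (17/21) · n^(21/17).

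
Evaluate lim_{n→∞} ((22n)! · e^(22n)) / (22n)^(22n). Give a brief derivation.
lim = ∞

Stirling: (22n)! ~ sqrt(2π·22n) · (22n/e)^(22n). Hence
  (22n)! · e^(22n) / (22n)^(22n) ~ sqrt(2π·22n) = sqrt(2π·22) · sqrt(n) → ∞.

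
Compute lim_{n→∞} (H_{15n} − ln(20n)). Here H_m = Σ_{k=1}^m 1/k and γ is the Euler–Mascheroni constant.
lim = ln(3/4) + γ

By Euler-Maclaurin, H_m = ln m + γ + O(1/m). So
  H_{15n} − ln(20n) = ln(15n) + γ − ln(20n) + O(1/n)
                       = ln(15/20) + γ + O(1/n).
Hence the limit is ln(15/20) + γ (= ln(3/4)).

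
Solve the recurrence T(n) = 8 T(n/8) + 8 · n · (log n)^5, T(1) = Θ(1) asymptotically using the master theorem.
T(n) = Θ(n · (log n)^6)

Here log_8 8 = 1 and f(n) = 8 · n · (log n)^5 = Θ(n^(log_8 8) · (log n)^5). This is the extended Case 2 of the master theorem (f matches the critical exponent up to log factors), giving T(n) = Θ(n^(log_8 8) · (log n)^(5+1)) = Θ(n · (log n)^6).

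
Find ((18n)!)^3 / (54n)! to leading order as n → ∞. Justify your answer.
((18n)!)^3/(54n)! ~ ((2π·18n)^(2/2) / sqrt(3)) · 3^(−3·18n)  →  0

Write N = 18n. Stirling: N! ~ sqrt(2π N)(N/e)^N and (3N)! ~ sqrt(2π·3N)·(3N/e)^(3N).
  (N!)^3/(3N)! ~ (2π N)^(3/2) (N/e)^(3N) / [sqrt(2π·3N) (3N/e)^(3N)]
     = (2π N)^(3/2) / sqrt(2π·3N) · (N/(3N))^(3N)
     = (2π N)^((3−1)/2) / sqrt(3) · 3^(−3N).
Since 3^3 > 1, the factor 3^(−3N) decays exponentially, so the ratio → 0. Substituting N = 18n gives the stated form.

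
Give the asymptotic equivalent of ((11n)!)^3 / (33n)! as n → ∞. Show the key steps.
((11n)!)^3/(33n)! ~ ((2π·11n)^(2/2) / sqrt(3)) · 3^(−3·11n)  →  0

Write N = 11n. Stirling: N! ~ sqrt(2π N)(N/e)^N and (3N)! ~ sqrt(2π·3N)·(3N/e)^(3N).
  (N!)^3/(3N)! ~ (2π N)^(3/2) (N/e)^(3N) / [sqrt(2π·3N) (3N/e)^(3N)]
     = (2π N)^(3/2) / sqrt(2π·3N) · (N/(3N))^(3N)
     = (2π N)^((3−1)/2) / sqrt(3) · 3^(−3N).
Since 3^3 > 1, the factor 3^(−3N) decays exponentially, so the ratio → 0. Substituting N = 11n gives the stated form.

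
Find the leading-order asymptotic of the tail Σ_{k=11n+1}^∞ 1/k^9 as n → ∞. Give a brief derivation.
Σ_{k>11n} 1/k^9 ~ 1/(8 · (11n)^8)

Compare to the integral: ∫_{11n}^∞ x^(−9) dx = [−x^(−8)/8]_{11n}^∞ = 1/((9−1)·(11n)^8). Euler-Maclaurin then gives
  Σ_{k>11n} 1/k^9 = ∫_{11n}^∞ dx/x^9 − 1/(2·(11n)^9) + O(1/(11n)^10).
(Equivalently this is ζ(9) − Σ_{k≤11n} 1/k^9.)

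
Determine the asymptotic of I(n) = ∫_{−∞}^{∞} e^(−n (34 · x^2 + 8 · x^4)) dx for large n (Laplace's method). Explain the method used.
I(n) ~ sqrt(π/(34n))

φ(x) = 34 · x^2 + 8 · x^4 has its unique global minimum at x* = 0 (since φ'(x) = 68x + 32x^3 = 0 only at x = 0 for real x with both coefficients positive, and φ → ∞ as |x| → ∞). At x* = 0, φ(0) = 0 and φ''(0) = 68. Laplace's method then gives
  I(n) ~ sqrt(2π / (n · φ''(0))) · e^(−n φ(0)) = sqrt(2π / (68n)) = sqrt(π/(34n)).
The 8 · x^4 term contributes only at subleading order (an O(1/n) relative correction).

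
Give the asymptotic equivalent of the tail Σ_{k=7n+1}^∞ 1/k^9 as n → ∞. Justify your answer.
Σ_{k>7n} 1/k^9 ~ 1/(8 · (7n)^8)

Compare to the integral: ∫_{7n}^∞ x^(−9) dx = [−x^(−8)/8]_{7n}^∞ = 1/((9−1)·(7n)^8). Euler-Maclaurin then gives
  Σ_{k>7n} 1/k^9 = ∫_{7n}^∞ dx/x^9 − 1/(2·(7n)^9) + O(1/(7n)^10).
(Equivalently this is ζ(9) − Σ_{k≤7n} 1/k^9.)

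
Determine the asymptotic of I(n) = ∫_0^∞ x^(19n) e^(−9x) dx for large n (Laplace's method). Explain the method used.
I(n) ~ (sqrt(2π·19n) / 9) · (19n/(9e))^(19n)

Write the integrand as exp(19n ln x − 9x) and set f(x) = 19n ln x − 9x. Then f'(x) = 19n/x − 9 = 0 at x* = 19n/9, and f''(x*) = −19n/x*^2 = −9^2/(19n). Laplace's method (interior maximum) gives
  I(n) ~ e^(f(x*)) · sqrt(2π / |f''(x*)|)
        = exp(19n ln(19n/9) − 19n) · sqrt(2π · 19n / 9^2)
        = (19n/9)^(19n) e^(−19n) · sqrt(2π·19n) / 9
        = (sqrt(2π·19n) / 9) · (19n/(9e))^(19n).
This matches Γ(19n+1)/9^(19n+1) with Stirling applied to Γ.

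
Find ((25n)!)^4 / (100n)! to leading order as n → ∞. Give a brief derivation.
((25n)!)^4/(100n)! ~ ((2π·25n)^(3/2) / 2) · 4^(−4·25n)  →  0

Write N = 25n. Stirling: N! ~ sqrt(2π N)(N/e)^N and (4N)! ~ sqrt(2π·4N)·(4N/e)^(4N).
  (N!)^4/(4N)! ~ (2π N)^(4/2) (N/e)^(4N) / [sqrt(2π·4N) (4N/e)^(4N)]
     = (2π N)^(4/2) / sqrt(2π·4N) · (N/(4N))^(4N)
     = (2π N)^((4−1)/2) / 2 · 4^(−4N).
Since 4^4 > 1, the factor 4^(−4N) decays exponentially, so the ratio → 0. Substituting N = 25n gives the stated form.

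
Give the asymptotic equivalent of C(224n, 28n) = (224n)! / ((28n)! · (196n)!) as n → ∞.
C(224n, 28n) ~ (16777216/823543)^(28n) · sqrt(4/(7π·28n))

Write N = 28n. Apply Stirling to each factorial:
  (8N)! ~ sqrt(2π·8N) · (8N/e)^(8N),
  N! ~ sqrt(2π N) · (N/e)^N,
  (7N)! ~ sqrt(2π·7N) · (7N/e)^(7N).
The exponential factors combine to (8N)^(8N) / (N^N · (7N)^(7N)) = 8^(8N)/7^(7N) = (8^8/7^7)^N = (16777216/823543)^N.
The square-root prefactors combine to sqrt(2π·8N) / (sqrt(2π N)·sqrt(2π·7N)) = sqrt(8 / (2π·7·N)) = sqrt(4/(7π·28n)).
Substituting N = 28n: C(224n, 28n) ~ (16777216/823543)^(28n) · sqrt(4/(7π·28n)).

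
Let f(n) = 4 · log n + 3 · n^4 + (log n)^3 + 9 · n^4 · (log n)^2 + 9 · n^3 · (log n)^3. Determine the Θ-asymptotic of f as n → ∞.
f(n) ∈ Θ(n^4 · (log n)^2)

Compare the terms by growth order. For large n, n^a · (log n)^b dominates n^a' · (log n)^b' iff a > a', or (a = a' and b > b'). Ranking the 5 terms shows the dominant one is 9 · n^4 · (log n)^2. Hence f(n) ∈ Θ(n^4 · (log n)^2).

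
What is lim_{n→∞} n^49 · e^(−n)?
lim = 0

Exponentials with base > 1 dominate every fixed polynomial: for any fixed c, n^c / e^n → 0 as n → ∞ (e.g. by the ratio test, or since e^n grows faster than any power of n). Hence n^49 · e^(−n) = n^49 / e^n → 0.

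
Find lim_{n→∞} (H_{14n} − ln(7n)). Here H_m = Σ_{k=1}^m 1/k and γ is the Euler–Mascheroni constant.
lim = ln 2 + γ

By Euler-Maclaurin, H_m = ln m + γ + O(1/m). So
  H_{14n} − ln(7n) = ln(14n) + γ − ln(7n) + O(1/n)
                       = ln(14/7) + γ + O(1/n).
Hence the limit is ln(14/7) + γ (= ln 2).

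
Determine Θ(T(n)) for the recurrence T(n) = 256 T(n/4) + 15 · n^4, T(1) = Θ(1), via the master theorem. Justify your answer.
T(n) = Θ(n^4 log n)

log_4 256 = 4, and f(n) = 15 · n^4 = Θ(n^(log_4 256)). This is Case 2 of the master theorem: T(n) = Θ(f(n) · log n) = Θ(n^4 log n).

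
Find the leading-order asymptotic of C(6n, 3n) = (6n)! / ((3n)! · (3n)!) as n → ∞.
C(6n, 3n) ~ (4)^(3n) · sqrt(1/(π·3n))

Write N = 3n. Apply Stirling to each factorial:
  (2N)! ~ sqrt(2π·2N) · (2N/e)^(2N),
  N! ~ sqrt(2π N) · (N/e)^N,
  (1N)! ~ sqrt(2π·1N) · (1N/e)^(1N).
The exponential factors combine to (2N)^(2N) / (N^N · (1N)^(1N)) = 2^(2N)/1^(1N) = (2^2/1^1)^N = (4)^N.
The square-root prefactors combine to sqrt(2π·2N) / (sqrt(2π N)·sqrt(2π·1N)) = sqrt(2 / (2π·1·N)) = sqrt(1/(π·3n)).
Substituting N = 3n: C(6n, 3n) ~ (4)^(3n) · sqrt(1/(π·3n)).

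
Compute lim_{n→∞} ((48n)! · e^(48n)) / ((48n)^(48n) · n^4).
lim = 0

Stirling: (48n)! ~ sqrt(2π·48n) · (48n/e)^(48n). Hence
  (48n)! · e^(48n) / (48n)^(48n) ~ sqrt(2π·48n).
Dividing by n^4: sqrt(2π·48n) / n^4 = sqrt(2π·48) · n^((1−8)/2), so the expression behaves like sqrt(2π·48) · n^((1−8)/2) → 0.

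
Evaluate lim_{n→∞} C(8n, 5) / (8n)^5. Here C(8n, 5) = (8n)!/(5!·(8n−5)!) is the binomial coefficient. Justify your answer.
lim = 1/5! = 1/120

With N = 8n → ∞: C(N, 5) / N^5 = [N(N−1)…(N−4)] / (5! · N^5) = (1/5!) · 1 · (1 − 1/(8n)) · (1 − 2/(8n)) · (1 − 3/(8n)) · (1 − 4/(8n)). Each factor → 1 as N → ∞, so the limit is 1/5! = 1/120.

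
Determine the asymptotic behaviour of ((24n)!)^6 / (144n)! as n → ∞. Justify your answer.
((24n)!)^6/(144n)! ~ ((2π·24n)^(5/2) / sqrt(6)) · 6^(−6·24n)  →  0

Write N = 24n. Stirling: N! ~ sqrt(2π N)(N/e)^N and (6N)! ~ sqrt(2π·6N)·(6N/e)^(6N).
  (N!)^6/(6N)! ~ (2π N)^(6/2) (N/e)^(6N) / [sqrt(2π·6N) (6N/e)^(6N)]
     = (2π N)^(6/2) / sqrt(2π·6N) · (N/(6N))^(6N)
     = (2π N)^((6−1)/2) / sqrt(6) · 6^(−6N).
Since 6^6 > 1, the factor 6^(−6N) decays exponentially, so the ratio → 0. Substituting N = 24n gives the stated form.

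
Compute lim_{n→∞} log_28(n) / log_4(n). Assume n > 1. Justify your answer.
lim = ln(4) / ln(28) = log_28(4)

Change of base: log_28(n) = ln n / ln 28 and log_4(n) = ln n / ln 4. The ratio is (ln n / ln 28) · (ln 4 / ln n) = ln 4 / ln 28, a constant independent of n. So the limit is ln 4 / ln 28 = log_28(4).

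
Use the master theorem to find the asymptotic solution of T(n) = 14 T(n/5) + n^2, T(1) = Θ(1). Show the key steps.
T(n) = Θ(n^2)

log_5 14 ≈ 1.640. f(n) = n^2 dominates n^(log_5 14) since 2 > 1.640, and the regularity condition a·f(n/b) = 14·(n/5)^2 = (14/25)·n^2 ≤ c·f(n) holds with c = 14/25 ≈ 0.56 < 1. So this is Case 3: T(n) = Θ(f(n)) = Θ(n^2).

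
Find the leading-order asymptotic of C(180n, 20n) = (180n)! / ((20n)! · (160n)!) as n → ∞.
C(180n, 20n) ~ (387420489/16777216)^(20n) · sqrt(9/(16π·20n))

Write N = 20n. Apply Stirling to each factorial:
  (9N)! ~ sqrt(2π·9N) · (9N/e)^(9N),
  N! ~ sqrt(2π N) · (N/e)^N,
  (8N)! ~ sqrt(2π·8N) · (8N/e)^(8N).
The exponential factors combine to (9N)^(9N) / (N^N · (8N)^(8N)) = 9^(9N)/8^(8N) = (9^9/8^8)^N = (387420489/16777216)^N.
The square-root prefactors combine to sqrt(2π·9N) / (sqrt(2π N)·sqrt(2π·8N)) = sqrt(9 / (2π·8·N)) = sqrt(9/(16π·20n)).
Substituting N = 20n: C(180n, 20n) ~ (387420489/16777216)^(20n) · sqrt(9/(16π·20n)).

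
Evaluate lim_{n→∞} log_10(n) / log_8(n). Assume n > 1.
lim = ln(8) / ln(10) = log_10(8)

Change of base: log_10(n) = ln n / ln 10 and log_8(n) = ln n / ln 8. The ratio is (ln n / ln 10) · (ln 8 / ln n) = ln 8 / ln 10, a constant independent of n. So the limit is ln 8 / ln 10 = log_10(8).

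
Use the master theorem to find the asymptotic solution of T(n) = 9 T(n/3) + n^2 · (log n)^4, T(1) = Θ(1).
T(n) = Θ(n^2 · (log n)^5)

Here log_3 9 = 2 and f(n) = n^2 · (log n)^4 = Θ(n^(log_3 9) · (log n)^4). This is the extended Case 2 of the master theorem (f matches the critical exponent up to log factors), giving T(n) = Θ(n^(log_3 9) · (log n)^(4+1)) = Θ(n^2 · (log n)^5).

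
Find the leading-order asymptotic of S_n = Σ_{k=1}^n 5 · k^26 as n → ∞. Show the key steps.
S_n ~ 5 · n^27 / 27

By integral comparison (Euler-Maclaurin), Σ_{k=1}^n 5 · k^26 = 5 · ∫_0^n x^26 dx + O(n^26) = 5 · n^27/27 + O(n^26). (Equivalently, Faulhaber's formula gives the same leading term.)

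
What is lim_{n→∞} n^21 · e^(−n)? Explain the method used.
lim = 0

Exponentials with base > 1 dominate every fixed polynomial: for any fixed c, n^c / e^n → 0 as n → ∞ (e.g. by the ratio test, or since e^n grows faster than any power of n). Hence n^21 · e^(−n) = n^21 / e^n → 0.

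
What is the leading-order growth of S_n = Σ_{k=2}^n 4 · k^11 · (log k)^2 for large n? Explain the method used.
S_n ~ n^12 · (log n)^2 / 3

By integral comparison, S_n = ∫_1^n 4 · x^11 · (log x)^2 dx + O(n^11 · (log n)^2). For the integral, the leading term of ∫_1^n x^11 (log x)^2 dx is n^12/12 · (log n)^2 (by repeated integration by parts; each step lowers the log-exponent and produces a relatively O(1/log n) correction). Hence S_n ~ n^12 · (log n)^2 / 3.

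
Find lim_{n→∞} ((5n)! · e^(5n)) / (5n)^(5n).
lim = ∞

Stirling: (5n)! ~ sqrt(2π·5n) · (5n/e)^(5n). Hence
  (5n)! · e^(5n) / (5n)^(5n) ~ sqrt(2π·5n) = sqrt(2π·5) · sqrt(n) → ∞.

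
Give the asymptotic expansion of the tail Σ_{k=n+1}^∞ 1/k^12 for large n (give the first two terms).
Σ_{k>n} 1/k^12 = 1/(11 · n^11) − 1/(2 · n^12) + O(1/n^13)

Compare to the integral: ∫_{n}^∞ x^(−12) dx = [−x^(−11)/11]_{n}^∞ = 1/((12−1)·n^11). The Euler-Maclaurin correction adds −f(n)/2 = −1/(2·n^12). Euler-Maclaurin then gives
  Σ_{k>n} 1/k^12 = ∫_{n}^∞ dx/x^12 − 1/(2·n^12) + O(1/n^13).
(Equivalently this is ζ(12) − Σ_{k≤n} 1/k^12.)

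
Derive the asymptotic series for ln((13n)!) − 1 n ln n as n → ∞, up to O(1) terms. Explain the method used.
ln((13n)!) − 1 n ln n = 12 n ln n + 13(ln 13 − 1) n + (1/2) ln(2π·13n) + O(1/n)

Stirling: ln((13n)!) = 13n ln(13n) − 13n + (1/2) ln(2π·13n) + O(1/n).
Expand 13n ln(13n) = 13n (ln n + ln 13) = 13n ln n + 13n ln 13.
Subtract 1n ln n: leading term is (13 − 1) n ln n = 12 n ln n. The next term is 13n ln 13 − 13n = 13(ln 13 − 1) n. Then the (1/2) ln(2π·13n) correction.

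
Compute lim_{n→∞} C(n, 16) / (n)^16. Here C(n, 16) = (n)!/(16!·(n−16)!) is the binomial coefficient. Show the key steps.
lim = 1/16! = 1/20922789888000

With N = n → ∞: C(N, 16) / N^16 = [N(N−1)…(N−15)] / (16! · N^16) = (1/16!) · 1 · (1 − 1/n) · … · (1 − 15/n). Each factor → 1 as N → ∞, so the limit is 1/16! = 1/20922789888000.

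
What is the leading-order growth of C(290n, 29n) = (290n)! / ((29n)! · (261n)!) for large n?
C(290n, 29n) ~ (10000000000/387420489)^(29n) · sqrt(5/(9π·29n))

Write N = 29n. Apply Stirling to each factorial:
  (10N)! ~ sqrt(2π·10N) · (10N/e)^(10N),
  N! ~ sqrt(2π N) · (N/e)^N,
  (9N)! ~ sqrt(2π·9N) · (9N/e)^(9N).
The exponential factors combine to (10N)^(10N) / (N^N · (9N)^(9N)) = 10^(10N)/9^(9N) = (10^10/9^9)^N = (10000000000/387420489)^N.
The square-root prefactors combine to sqrt(2π·10N) / (sqrt(2π N)·sqrt(2π·9N)) = sqrt(10 / (2π·9·N)) = sqrt(5/(9π·29n)).
Substituting N = 29n: C(290n, 29n) ~ (10000000000/387420489)^(29n) · sqrt(5/(9π·29n)).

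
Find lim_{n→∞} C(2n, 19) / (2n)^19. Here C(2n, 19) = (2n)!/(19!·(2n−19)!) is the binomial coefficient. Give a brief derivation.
lim = 1/19! = 1/121645100408832000

With N = 2n → ∞: C(N, 19) / N^19 = [N(N−1)…(N−18)] / (19! · N^19) = (1/19!) · 1 · (1 − 1/(2n)) · … · (1 − 18/(2n)). Each factor → 1 as N → ∞, so the limit is 1/19! = 1/121645100408832000.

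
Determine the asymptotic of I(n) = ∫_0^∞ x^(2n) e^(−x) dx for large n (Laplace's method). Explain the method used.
I(n) ~ sqrt(2π·2n) · (2n/e)^(2n)

Write the integrand as exp(2n ln x − x) and set f(x) = 2n ln x − x. Then f'(x) = 2n/x − 1 = 0 at x* = 2n, and f''(x*) = −2n/x*^2 = −1/(2n). Laplace's method (interior maximum) gives
  I(n) ~ e^(f(x*)) · sqrt(2π / |f''(x*)|)
        = exp(2n ln(2n) − 2n) · sqrt(2π · 2n)
        = (2n)^(2n) e^(−2n) · sqrt(2π·2n)
        = sqrt(2π·2n) · (2n/e)^(2n).
This matches Γ(2n+1) with Stirling applied to Γ.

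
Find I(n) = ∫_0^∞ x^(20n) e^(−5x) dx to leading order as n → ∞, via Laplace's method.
I(n) ~ (sqrt(2π·20n) / 5) · (20n/(5e))^(20n)

Write the integrand as exp(20n ln x − 5x) and set f(x) = 20n ln x − 5x. Then f'(x) = 20n/x − 5 = 0 at x* = 20n/5, and f''(x*) = −20n/x*^2 = −5^2/(20n). Laplace's method (interior maximum) gives
  I(n) ~ e^(f(x*)) · sqrt(2π / |f''(x*)|)
        = exp(20n ln(20n/5) − 20n) · sqrt(2π · 20n / 5^2)
        = (20n/5)^(20n) e^(−20n) · sqrt(2π·20n) / 5
        = (sqrt(2π·20n) / 5) · (20n/(5e))^(20n).
This matches Γ(20n+1)/5^(20n+1) with Stirling applied to Γ.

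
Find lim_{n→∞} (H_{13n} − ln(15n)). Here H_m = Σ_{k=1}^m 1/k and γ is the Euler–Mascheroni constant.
lim = ln(13/15) + γ

By Euler-Maclaurin, H_m = ln m + γ + O(1/m). So
  H_{13n} − ln(15n) = ln(13n) + γ − ln(15n) + O(1/n)
                       = ln(13/15) + γ + O(1/n).
Hence the limit is ln(13/15) + γ.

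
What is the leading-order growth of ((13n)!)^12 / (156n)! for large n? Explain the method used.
((13n)!)^12/(156n)! ~ ((2π·13n)^(11/2) / sqrt(12)) · 12^(−12·13n)  →  0

Write N = 13n. Stirling: N! ~ sqrt(2π N)(N/e)^N and (12N)! ~ sqrt(2π·12N)·(12N/e)^(12N).
  (N!)^12/(12N)! ~ (2π N)^(12/2) (N/e)^(12N) / [sqrt(2π·12N) (12N/e)^(12N)]
     = (2π N)^(12/2) / sqrt(2π·12N) · (N/(12N))^(12N)
     = (2π N)^((12−1)/2) / sqrt(12) · 12^(−12N).
Since 12^12 > 1, the factor 12^(−12N) decays exponentially, so the ratio → 0. Substituting N = 13n gives the stated form.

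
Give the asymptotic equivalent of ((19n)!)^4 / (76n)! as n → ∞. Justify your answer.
((19n)!)^4/(76n)! ~ ((2π·19n)^(3/2) / 2) · 4^(−4·19n)  →  0

Write N = 19n. Stirling: N! ~ sqrt(2π N)(N/e)^N and (4N)! ~ sqrt(2π·4N)·(4N/e)^(4N).
  (N!)^4/(4N)! ~ (2π N)^(4/2) (N/e)^(4N) / [sqrt(2π·4N) (4N/e)^(4N)]
     = (2π N)^(4/2) / sqrt(2π·4N) · (N/(4N))^(4N)
     = (2π N)^((4−1)/2) / 2 · 4^(−4N).
Since 4^4 > 1, the factor 4^(−4N) decays exponentially, so the ratio → 0. Substituting N = 19n gives the stated form.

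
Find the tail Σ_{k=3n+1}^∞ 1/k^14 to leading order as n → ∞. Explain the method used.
Σ_{k>3n} 1/k^14 ~ 1/(13 · (3n)^13)

Compare to the integral: ∫_{3n}^∞ x^(−14) dx = [−x^(−13)/13]_{3n}^∞ = 1/((14−1)·(3n)^13). Euler-Maclaurin then gives
  Σ_{k>3n} 1/k^14 = ∫_{3n}^∞ dx/x^14 − 1/(2·(3n)^14) + O(1/(3n)^15).
(Equivalently this is ζ(14) − Σ_{k≤3n} 1/k^14.)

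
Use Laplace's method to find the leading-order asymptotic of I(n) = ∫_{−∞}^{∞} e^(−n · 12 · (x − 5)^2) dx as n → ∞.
I(n) = sqrt(π/(12n))

Here φ(x) = 12 · (x − 5)^2 has its unique minimum at x* = 5 with φ(x*) = 0 and φ''(x*) = 24. Laplace's method gives
  I(n) ~ e^(−n φ(x*)) · sqrt(2π / (n · φ''(x*))) = sqrt(2π / (24n)) = sqrt(π/(12n)).
This is exact: substituting u = (x − 5)·sqrt(12n) gives I(n) = (1/sqrt(12n)) ∫_{−∞}^{∞} e^(−u^2) du = sqrt(π/(12n)).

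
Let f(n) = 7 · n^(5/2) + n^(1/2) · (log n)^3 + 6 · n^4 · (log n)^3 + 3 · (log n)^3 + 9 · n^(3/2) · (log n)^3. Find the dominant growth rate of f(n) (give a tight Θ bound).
f(n) ∈ Θ(n^4 · (log n)^3)

Compare the terms by growth order. For large n, n^a · (log n)^b dominates n^a' · (log n)^b' iff a > a', or (a = a' and b > b'). Ranking the 5 terms shows the dominant one is 6 · n^4 · (log n)^3. Hence f(n) ∈ Θ(n^4 · (log n)^3).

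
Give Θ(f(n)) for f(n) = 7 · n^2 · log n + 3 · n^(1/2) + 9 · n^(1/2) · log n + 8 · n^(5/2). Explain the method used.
f(n) ∈ Θ(n^(5/2))

Compare the terms by growth order. For large n, n^a · (log n)^b dominates n^a' · (log n)^b' iff a > a', or (a = a' and b > b'). Ranking the 4 terms shows the dominant one is 8 · n^(5/2). Hence f(n) ∈ Θ(n^(5/2)).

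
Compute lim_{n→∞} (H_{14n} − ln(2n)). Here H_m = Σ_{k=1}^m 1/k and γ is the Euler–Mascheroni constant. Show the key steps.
lim = ln 7 + γ

By Euler-Maclaurin, H_m = ln m + γ + O(1/m). So
  H_{14n} − ln(2n) = ln(14n) + γ − ln(2n) + O(1/n)
                       = ln(14/2) + γ + O(1/n).
Hence the limit is ln(14/2) + γ (= ln 7).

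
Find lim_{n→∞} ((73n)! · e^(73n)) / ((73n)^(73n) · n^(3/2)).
lim = 0

Stirling: (73n)! ~ sqrt(2π·73n) · (73n/e)^(73n). Hence
  (73n)! · e^(73n) / (73n)^(73n) ~ sqrt(2π·73n).
Dividing by n^(3/2): sqrt(2π·73n) / n^(3/2) = sqrt(2π·73) · n^((1−3)/2), so the expression behaves like sqrt(2π·73) · n^((1−3)/2) → 0.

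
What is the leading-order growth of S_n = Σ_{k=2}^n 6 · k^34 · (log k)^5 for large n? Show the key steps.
S_n ~ 6 · n^35 · (log n)^5 / 35

By integral comparison, S_n = ∫_1^n 6 · x^34 · (log x)^5 dx + O(n^34 · (log n)^5). For the integral, the leading term of ∫_1^n x^34 (log x)^5 dx is n^35/35 · (log n)^5 (by repeated integration by parts; each step lowers the log-exponent and produces a relatively O(1/log n) correction). Hence S_n ~ 6 · n^35 · (log n)^5 / 35.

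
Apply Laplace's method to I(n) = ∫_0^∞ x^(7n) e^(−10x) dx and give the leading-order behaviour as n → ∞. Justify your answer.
I(n) ~ (sqrt(2π·7n) / 10) · (7n/(10e))^(7n)

Write the integrand as exp(7n ln x − 10x) and set f(x) = 7n ln x − 10x. Then f'(x) = 7n/x − 10 = 0 at x* = 7n/10, and f''(x*) = −7n/x*^2 = −10^2/(7n). Laplace's method (interior maximum) gives
  I(n) ~ e^(f(x*)) · sqrt(2π / |f''(x*)|)
        = exp(7n ln(7n/10) − 7n) · sqrt(2π · 7n / 10^2)
        = (7n/10)^(7n) e^(−7n) · sqrt(2π·7n) / 10
        = (sqrt(2π·7n) / 10) · (7n/(10e))^(7n).
This matches Γ(7n+1)/10^(7n+1) with Stirling applied to Γ.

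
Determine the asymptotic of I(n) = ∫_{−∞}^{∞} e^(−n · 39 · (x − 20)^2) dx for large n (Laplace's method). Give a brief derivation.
I(n) = sqrt(π/(39n))

Here φ(x) = 39 · (x − 20)^2 has its unique minimum at x* = 20 with φ(x*) = 0 and φ''(x*) = 78. Laplace's method gives
  I(n) ~ e^(−n φ(x*)) · sqrt(2π / (n · φ''(x*))) = sqrt(2π / (78n)) = sqrt(π/(39n)).
This is exact: substituting u = (x − 20)·sqrt(39n) gives I(n) = (1/sqrt(39n)) ∫_{−∞}^{∞} e^(−u^2) du = sqrt(π/(39n)).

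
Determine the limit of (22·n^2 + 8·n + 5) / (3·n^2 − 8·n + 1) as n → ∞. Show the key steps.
lim = 22/3

For large n the leading n^2 terms dominate both numerator and denominator. Dividing top and bottom by n^2, every other term tends to 0, leaving 22/3.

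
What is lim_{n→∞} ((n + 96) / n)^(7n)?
lim = e^672

Rewrite as (1 + 96/n)^(7n). By the standard limit (1 + x/n)^n → e^x, we have (1 + 96/n)^n → e^96, and raising to the 7th power gives e^672.
More precisely, ln[(1 + 96/n)^(7n)] = 7n · ln(1 + 96/n) = 7n · (96/n + O(1/n^2)) = 672 + O(1/n) → 672.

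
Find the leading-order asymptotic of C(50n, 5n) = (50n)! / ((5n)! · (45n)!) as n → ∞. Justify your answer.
C(50n, 5n) ~ (10000000000/387420489)^(5n) · sqrt(5/(9π·5n))

Write N = 5n. Apply Stirling to each factorial:
  (10N)! ~ sqrt(2π·10N) · (10N/e)^(10N),
  N! ~ sqrt(2π N) · (N/e)^N,
  (9N)! ~ sqrt(2π·9N) · (9N/e)^(9N).
The exponential factors combine to (10N)^(10N) / (N^N · (9N)^(9N)) = 10^(10N)/9^(9N) = (10^10/9^9)^N = (10000000000/387420489)^N.
The square-root prefactors combine to sqrt(2π·10N) / (sqrt(2π N)·sqrt(2π·9N)) = sqrt(10 / (2π·9·N)) = sqrt(5/(9π·5n)).
Substituting N = 5n: C(50n, 5n) ~ (10000000000/387420489)^(5n) · sqrt(5/(9π·5n)).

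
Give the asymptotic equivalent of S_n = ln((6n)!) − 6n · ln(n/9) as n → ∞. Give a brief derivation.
S_n ~ 6n · (ln 54 − 1) + O(ln n)

Stirling: ln((6n)!) = 6n ln(6n) − 6n + O(ln n).
  S_n = 6n ln(6n) − 6n − 6n ln(n/9) + O(ln n)
      = 6n ln(6n) − 6n ln n + 6n ln 9 − 6n + O(ln n)
      = 6n ln 6 + 6n ln 9 − 6n + O(ln n)
      = 6n (ln 54 − 1) + O(ln n).
Numerically ln(54) − 1 ≈ 2.9890.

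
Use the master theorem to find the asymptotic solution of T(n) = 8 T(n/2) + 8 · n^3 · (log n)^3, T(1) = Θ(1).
T(n) = Θ(n^3 · (log n)^4)

Here log_2 8 = 3 and f(n) = 8 · n^3 · (log n)^3 = Θ(n^(log_2 8) · (log n)^3). This is the extended Case 2 of the master theorem (f matches the critical exponent up to log factors), giving T(n) = Θ(n^(log_2 8) · (log n)^(3+1)) = Θ(n^3 · (log n)^4).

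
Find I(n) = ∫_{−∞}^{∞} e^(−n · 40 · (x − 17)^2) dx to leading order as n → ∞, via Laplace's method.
I(n) = sqrt(π/(40n))

Here φ(x) = 40 · (x − 17)^2 has its unique minimum at x* = 17 with φ(x*) = 0 and φ''(x*) = 80. Laplace's method gives
  I(n) ~ e^(−n φ(x*)) · sqrt(2π / (n · φ''(x*))) = sqrt(2π / (80n)) = sqrt(π/(40n)).
This is exact: substituting u = (x − 17)·sqrt(40n) gives I(n) = (1/sqrt(40n)) ∫_{−∞}^{∞} e^(−u^2) du = sqrt(π/(40n)).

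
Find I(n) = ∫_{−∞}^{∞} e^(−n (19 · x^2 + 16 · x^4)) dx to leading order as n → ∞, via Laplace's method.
I(n) ~ sqrt(π/(19n))

φ(x) = 19 · x^2 + 16 · x^4 has its unique global minimum at x* = 0 (since φ'(x) = 38x + 64x^3 = 0 only at x = 0 for real x with both coefficients positive, and φ → ∞ as |x| → ∞). At x* = 0, φ(0) = 0 and φ''(0) = 38. Laplace's method then gives
  I(n) ~ sqrt(2π / (n · φ''(0))) · e^(−n φ(0)) = sqrt(2π / (38n)) = sqrt(π/(19n)).
The 16 · x^4 term contributes only at subleading order (an O(1/n) relative correction).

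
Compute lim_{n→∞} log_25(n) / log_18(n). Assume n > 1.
lim = ln(18) / ln(25) = log_25(18)

Change of base: log_25(n) = ln n / ln 25 and log_18(n) = ln n / ln 18. The ratio is (ln n / ln 25) · (ln 18 / ln n) = ln 18 / ln 25, a constant independent of n. So the limit is ln 18 / ln 25 = log_25(18).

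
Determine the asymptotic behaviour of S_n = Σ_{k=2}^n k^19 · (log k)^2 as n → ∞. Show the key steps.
S_n ~ n^20 · (log n)^2 / 20

By integral comparison, S_n = ∫_1^n x^19 · (log x)^2 dx + O(n^19 · (log n)^2). For the integral, the leading term of ∫_1^n x^19 (log x)^2 dx is n^20/20 · (log n)^2 (by repeated integration by parts; each step lowers the log-exponent and produces a relatively O(1/log n) correction). Hence S_n ~ n^20 · (log n)^2 / 20.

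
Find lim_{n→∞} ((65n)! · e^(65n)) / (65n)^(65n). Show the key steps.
lim = ∞

Stirling: (65n)! ~ sqrt(2π·65n) · (65n/e)^(65n). Hence
  (65n)! · e^(65n) / (65n)^(65n) ~ sqrt(2π·65n) = sqrt(2π·65) · sqrt(n) → ∞.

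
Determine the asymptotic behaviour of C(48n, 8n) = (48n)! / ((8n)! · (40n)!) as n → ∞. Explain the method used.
C(48n, 8n) ~ (46656/3125)^(8n) · sqrt(3/(5π·8n))

Write N = 8n. Apply Stirling to each factorial:
  (6N)! ~ sqrt(2π·6N) · (6N/e)^(6N),
  N! ~ sqrt(2π N) · (N/e)^N,
  (5N)! ~ sqrt(2π·5N) · (5N/e)^(5N).
The exponential factors combine to (6N)^(6N) / (N^N · (5N)^(5N)) = 6^(6N)/5^(5N) = (6^6/5^5)^N = (46656/3125)^N.
The square-root prefactors combine to sqrt(2π·6N) / (sqrt(2π N)·sqrt(2π·5N)) = sqrt(6 / (2π·5·N)) = sqrt(3/(5π·8n)).
Substituting N = 8n: C(48n, 8n) ~ (46656/3125)^(8n) · sqrt(3/(5π·8n)).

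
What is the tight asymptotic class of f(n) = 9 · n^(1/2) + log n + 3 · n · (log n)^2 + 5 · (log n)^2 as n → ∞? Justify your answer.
f(n) ∈ Θ(n · (log n)^2)

Compare the terms by growth order. For large n, n^a · (log n)^b dominates n^a' · (log n)^b' iff a > a', or (a = a' and b > b'). Ranking the 4 terms shows the dominant one is 3 · n · (log n)^2. Hence f(n) ∈ Θ(n · (log n)^2).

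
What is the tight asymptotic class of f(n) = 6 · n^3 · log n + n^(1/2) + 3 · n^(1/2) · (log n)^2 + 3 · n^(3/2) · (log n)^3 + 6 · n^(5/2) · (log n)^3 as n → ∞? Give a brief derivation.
f(n) ∈ Θ(n^3 · log n)

Compare the terms by growth order. For large n, n^a · (log n)^b dominates n^a' · (log n)^b' iff a > a', or (a = a' and b > b'). Ranking the 5 terms shows the dominant one is 6 · n^3 · log n. Hence f(n) ∈ Θ(n^3 · log n).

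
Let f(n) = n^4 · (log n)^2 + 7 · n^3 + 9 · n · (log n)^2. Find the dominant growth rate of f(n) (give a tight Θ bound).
f(n) ∈ Θ(n^4 · (log n)^2)

Compare the terms by growth order. For large n, n^a · (log n)^b dominates n^a' · (log n)^b' iff a > a', or (a = a' and b > b'). Ranking the 3 terms shows the dominant one is n^4 · (log n)^2. Hence f(n) ∈ Θ(n^4 · (log n)^2).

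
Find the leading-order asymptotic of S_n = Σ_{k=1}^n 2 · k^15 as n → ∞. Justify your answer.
S_n ~ n^16 / 8

By integral comparison (Euler-Maclaurin), Σ_{k=1}^n 2 · k^15 = 2 · ∫_0^n x^15 dx + O(n^15) = 2 · n^16/16 = n^16 / 8 + O(n^15). (Equivalently, Faulhaber's formula gives the same leading term.)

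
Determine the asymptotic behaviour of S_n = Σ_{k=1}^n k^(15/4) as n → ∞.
S_n ~ (4/19) · n^(19/4)

Integral comparison: Σ_{k=1}^n k^(15/4) = ∫_0^n x^(15/4) dx + O(n^(15/4)). The integral is n^(1 + 15/4) / (1 + 15/4) = n^((15+4)/4) / ((15+4)/4) = (4/19) · n^(19/4).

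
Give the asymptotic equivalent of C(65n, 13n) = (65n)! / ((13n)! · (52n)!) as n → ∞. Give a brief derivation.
C(65n, 13n) ~ (3125/256)^(13n) · sqrt(5/(8π·13n))

Write N = 13n. Apply Stirling to each factorial:
  (5N)! ~ sqrt(2π·5N) · (5N/e)^(5N),
  N! ~ sqrt(2π N) · (N/e)^N,
  (4N)! ~ sqrt(2π·4N) · (4N/e)^(4N).
The exponential factors combine to (5N)^(5N) / (N^N · (4N)^(4N)) = 5^(5N)/4^(4N) = (5^5/4^4)^N = (3125/256)^N.
The square-root prefactors combine to sqrt(2π·5N) / (sqrt(2π N)·sqrt(2π·4N)) = sqrt(5 / (2π·4·N)) = sqrt(5/(8π·13n)).
Substituting N = 13n: C(65n, 13n) ~ (3125/256)^(13n) · sqrt(5/(8π·13n)).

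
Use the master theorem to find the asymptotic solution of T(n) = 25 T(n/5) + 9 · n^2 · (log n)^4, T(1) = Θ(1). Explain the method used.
T(n) = Θ(n^2 · (log n)^5)

Here log_5 25 = 2 and f(n) = 9 · n^2 · (log n)^4 = Θ(n^(log_5 25) · (log n)^4). This is the extended Case 2 of the master theorem (f matches the critical exponent up to log factors), giving T(n) = Θ(n^(log_5 25) · (log n)^(4+1)) = Θ(n^2 · (log n)^5).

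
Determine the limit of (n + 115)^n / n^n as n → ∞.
lim = e^115

Rewrite as (1 + 115/n)^(n). By the standard limit (1 + x/n)^n → e^x, we have (1 + 115/n)^n → e^115, and raising to the 1st power gives e^115.
More precisely, ln[(1 + 115/n)^(n)] = n · ln(1 + 115/n) = n · (115/n + O(1/n^2)) = 115 + O(1/n) → 115.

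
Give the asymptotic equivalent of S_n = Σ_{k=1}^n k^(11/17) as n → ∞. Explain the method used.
S_n ~ (17/28) · n^(28/17)

Integral comparison: Σ_{k=1}^n k^(11/17) = ∫_0^n x^(11/17) dx + O(n^(11/17)). The integral is n^(1 + 11/17) / (1 + 11/17) = n^((11+17)/17) / ((11+17)/17) = (17/28) · n^(28/17).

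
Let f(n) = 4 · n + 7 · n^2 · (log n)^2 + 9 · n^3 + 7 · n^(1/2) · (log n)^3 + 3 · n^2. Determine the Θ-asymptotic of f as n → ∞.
f(n) ∈ Θ(n^3)

Compare the terms by growth order. For large n, n^a · (log n)^b dominates n^a' · (log n)^b' iff a > a', or (a = a' and b > b'). Ranking the 5 terms shows the dominant one is 9 · n^3. Hence f(n) ∈ Θ(n^3).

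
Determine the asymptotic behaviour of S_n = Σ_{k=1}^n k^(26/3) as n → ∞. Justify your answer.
S_n ~ (3/29) · n^(29/3)

Integral comparison: Σ_{k=1}^n k^(26/3) = ∫_0^n x^(26/3) dx + O(n^(26/3)). The integral is n^(1 + 26/3) / (1 + 26/3) = n^((26+3)/3) / ((26+3)/3) = (3/29) · n^(29/3).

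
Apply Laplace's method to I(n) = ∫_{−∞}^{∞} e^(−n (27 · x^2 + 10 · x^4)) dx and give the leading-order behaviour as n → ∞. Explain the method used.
I(n) ~ sqrt(π/(27n))

φ(x) = 27 · x^2 + 10 · x^4 has its unique global minimum at x* = 0 (since φ'(x) = 54x + 40x^3 = 0 only at x = 0 for real x with both coefficients positive, and φ → ∞ as |x| → ∞). At x* = 0, φ(0) = 0 and φ''(0) = 54. Laplace's method then gives
  I(n) ~ sqrt(2π / (n · φ''(0))) · e^(−n φ(0)) = sqrt(2π / (54n)) = sqrt(π/(27n)).
The 10 · x^4 term contributes only at subleading order (an O(1/n) relative correction).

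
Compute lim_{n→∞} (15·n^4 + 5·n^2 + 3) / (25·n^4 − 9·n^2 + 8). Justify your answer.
lim = 15/25 = 3/5

For large n the leading n^4 terms dominate both numerator and denominator. Dividing top and bottom by n^4, every other term tends to 0, leaving 15/25 = 3/5.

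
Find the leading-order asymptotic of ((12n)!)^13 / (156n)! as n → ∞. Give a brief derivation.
((12n)!)^13/(156n)! ~ ((2π·12n)^(12/2) / sqrt(13)) · 13^(−13·12n)  →  0

Write N = 12n. Stirling: N! ~ sqrt(2π N)(N/e)^N and (13N)! ~ sqrt(2π·13N)·(13N/e)^(13N).
  (N!)^13/(13N)! ~ (2π N)^(13/2) (N/e)^(13N) / [sqrt(2π·13N) (13N/e)^(13N)]
     = (2π N)^(13/2) / sqrt(2π·13N) · (N/(13N))^(13N)
     = (2π N)^((13−1)/2) / sqrt(13) · 13^(−13N).
Since 13^13 > 1, the factor 13^(−13N) decays exponentially, so the ratio → 0. Substituting N = 12n gives the stated form.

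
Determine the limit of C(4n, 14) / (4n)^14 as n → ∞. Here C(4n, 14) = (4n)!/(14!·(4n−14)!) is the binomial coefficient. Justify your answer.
lim = 1/14! = 1/87178291200

With N = 4n → ∞: C(N, 14) / N^14 = [N(N−1)…(N−13)] / (14! · N^14) = (1/14!) · 1 · (1 − 1/(4n)) · … · (1 − 13/(4n)). Each factor → 1 as N → ∞, so the limit is 1/14! = 1/87178291200.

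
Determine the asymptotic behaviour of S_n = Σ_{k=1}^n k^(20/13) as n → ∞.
S_n ~ (13/33) · n^(33/13)

Integral comparison: Σ_{k=1}^n k^(20/13) = ∫_0^n x^(20/13) dx + O(n^(20/13)). The integral is n^(1 + 20/13) / (1 + 20/13) = n^((20+13)/13) / ((20+13)/13) = (13/33) · n^(33/13).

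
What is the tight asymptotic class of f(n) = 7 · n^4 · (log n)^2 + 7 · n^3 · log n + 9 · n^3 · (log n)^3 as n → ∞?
f(n) ∈ Θ(n^4 · (log n)^2)

Compare the terms by growth order. For large n, n^a · (log n)^b dominates n^a' · (log n)^b' iff a > a', or (a = a' and b > b'). Ranking the 3 terms shows the dominant one is 7 · n^4 · (log n)^2. Hence f(n) ∈ Θ(n^4 · (log n)^2).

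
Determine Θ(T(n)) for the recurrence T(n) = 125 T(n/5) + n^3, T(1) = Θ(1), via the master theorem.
T(n) = Θ(n^3 log n)

log_5 125 = 3, and f(n) = n^3 = Θ(n^(log_5 125)). This is Case 2 of the master theorem: T(n) = Θ(f(n) · log n) = Θ(n^3 log n).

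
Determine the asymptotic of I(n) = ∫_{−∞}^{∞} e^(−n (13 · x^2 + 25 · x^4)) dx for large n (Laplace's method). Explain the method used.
I(n) ~ sqrt(π/(13n))

φ(x) = 13 · x^2 + 25 · x^4 has its unique global minimum at x* = 0 (since φ'(x) = 26x + 100x^3 = 0 only at x = 0 for real x with both coefficients positive, and φ → ∞ as |x| → ∞). At x* = 0, φ(0) = 0 and φ''(0) = 26. Laplace's method then gives
  I(n) ~ sqrt(2π / (n · φ''(0))) · e^(−n φ(0)) = sqrt(2π / (26n)) = sqrt(π/(13n)).
The 25 · x^4 term contributes only at subleading order (an O(1/n) relative correction).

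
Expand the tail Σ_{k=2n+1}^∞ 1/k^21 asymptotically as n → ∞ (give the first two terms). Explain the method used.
Σ_{k>2n} 1/k^21 = 1/(20 · (2n)^20) − 1/(2 · (2n)^21) + O(1/(2n)^22)

Compare to the integral: ∫_{2n}^∞ x^(−21) dx = [−x^(−20)/20]_{2n}^∞ = 1/((21−1)·(2n)^20). The Euler-Maclaurin correction adds −f(2n)/2 = −1/(2·(2n)^21). Euler-Maclaurin then gives
  Σ_{k>2n} 1/k^21 = ∫_{2n}^∞ dx/x^21 − 1/(2·(2n)^21) + O(1/(2n)^22).
(Equivalently this is ζ(21) − Σ_{k≤2n} 1/k^21.)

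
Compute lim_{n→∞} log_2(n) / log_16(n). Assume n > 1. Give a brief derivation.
lim = ln(16) / ln(2) = log_2(16)

Change of base: log_2(n) = ln n / ln 2 and log_16(n) = ln n / ln 16. The ratio is (ln n / ln 2) · (ln 16 / ln n) = ln 16 / ln 2, a constant independent of n. So the limit is ln 16 / ln 2 = log_2(16).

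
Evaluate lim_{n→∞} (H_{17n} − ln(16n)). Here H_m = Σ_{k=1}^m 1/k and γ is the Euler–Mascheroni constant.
lim = ln(17/16) + γ

By Euler-Maclaurin, H_m = ln m + γ + O(1/m). So
  H_{17n} − ln(16n) = ln(17n) + γ − ln(16n) + O(1/n)
                       = ln(17/16) + γ + O(1/n).
Hence the limit is ln(17/16) + γ.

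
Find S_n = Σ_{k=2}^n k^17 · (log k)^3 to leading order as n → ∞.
S_n ~ n^18 · (log n)^3 / 18

By integral comparison, S_n = ∫_1^n x^17 · (log x)^3 dx + O(n^17 · (log n)^3). For the integral, the leading term of ∫_1^n x^17 (log x)^3 dx is n^18/18 · (log n)^3 (by repeated integration by parts; each step lowers the log-exponent and produces a relatively O(1/log n) correction). Hence S_n ~ n^18 · (log n)^3 / 18.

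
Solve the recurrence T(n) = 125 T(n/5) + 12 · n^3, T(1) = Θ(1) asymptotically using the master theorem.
T(n) = Θ(n^3 log n)

log_5 125 = 3, and f(n) = 12 · n^3 = Θ(n^(log_5 125)). This is Case 2 of the master theorem: T(n) = Θ(f(n) · log n) = Θ(n^3 log n).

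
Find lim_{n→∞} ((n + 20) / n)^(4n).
lim = e^80

Rewrite as (1 + 20/n)^(4n). By the standard limit (1 + x/n)^n → e^x, we have (1 + 20/n)^n → e^20, and raising to the 4th power gives e^80.
More precisely, ln[(1 + 20/n)^(4n)] = 4n · ln(1 + 20/n) = 4n · (20/n + O(1/n^2)) = 80 + O(1/n) → 80.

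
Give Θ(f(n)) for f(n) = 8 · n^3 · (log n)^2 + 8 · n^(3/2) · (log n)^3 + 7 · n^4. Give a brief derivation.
f(n) ∈ Θ(n^4)

Compare the terms by growth order. For large n, n^a · (log n)^b dominates n^a' · (log n)^b' iff a > a', or (a = a' and b > b'). Ranking the 3 terms shows the dominant one is 7 · n^4. Hence f(n) ∈ Θ(n^4).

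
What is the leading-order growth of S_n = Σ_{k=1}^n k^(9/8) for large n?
S_n ~ (8/17) · n^(17/8)

Integral comparison: Σ_{k=1}^n k^(9/8) = ∫_0^n x^(9/8) dx + O(n^(9/8)). The integral is n^(1 + 9/8) / (1 + 9/8) = n^((9+8)/8) / ((9+8)/8) = (8/17) · n^(17/8).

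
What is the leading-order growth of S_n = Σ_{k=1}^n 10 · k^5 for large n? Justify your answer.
S_n ~ 5 · n^6 / 3

By integral comparison (Euler-Maclaurin), Σ_{k=1}^n 10 · k^5 = 10 · ∫_0^n x^5 dx + O(n^5) = 10 · n^6/6 = 5 · n^6 / 3 + O(n^5). (Equivalently, Faulhaber's formula gives the same leading term.)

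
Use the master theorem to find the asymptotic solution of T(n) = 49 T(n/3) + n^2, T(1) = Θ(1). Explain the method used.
T(n) = Θ(n^(log_3 49))

Master theorem: compare f(n) = n^2 to n^(log_3 49) where log_3 49 ≈ 3.542. Since 2 < log_3 49, we have f(n) = O(n^(log_3 49 − ε)) for some ε > 0 — Case 1. Hence T(n) = Θ(n^(log_3 49)).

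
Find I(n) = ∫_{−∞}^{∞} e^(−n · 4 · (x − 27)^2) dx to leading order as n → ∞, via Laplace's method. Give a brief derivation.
I(n) = sqrt(π/(4n))

Here φ(x) = 4 · (x − 27)^2 has its unique minimum at x* = 27 with φ(x*) = 0 and φ''(x*) = 8. Laplace's method gives
  I(n) ~ e^(−n φ(x*)) · sqrt(2π / (n · φ''(x*))) = sqrt(2π / (8n)) = sqrt(π/(4n)).
This is exact: substituting u = (x − 27)·sqrt(4n) gives I(n) = (1/sqrt(4n)) ∫_{−∞}^{∞} e^(−u^2) du = sqrt(π/(4n)).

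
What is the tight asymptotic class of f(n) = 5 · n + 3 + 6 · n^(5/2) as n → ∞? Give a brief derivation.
f(n) ∈ Θ(n^(5/2))

Compare the terms by growth order. For large n, n^a · (log n)^b dominates n^a' · (log n)^b' iff a > a', or (a = a' and b > b'). Ranking the 3 terms shows the dominant one is 6 · n^(5/2). Hence f(n) ∈ Θ(n^(5/2)).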